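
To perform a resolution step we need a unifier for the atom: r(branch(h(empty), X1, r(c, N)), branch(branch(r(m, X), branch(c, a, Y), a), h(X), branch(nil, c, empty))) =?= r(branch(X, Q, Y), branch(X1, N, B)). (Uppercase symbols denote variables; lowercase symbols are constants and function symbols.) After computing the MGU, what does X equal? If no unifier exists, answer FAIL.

Decompose r/2: branch(h(empty), X1, r(c, N)) =?= branch(X, Q, Y),  branch(branch(r(m, X), branch(c, a, Y), a), h(X), branch(nil, c, empty)) =?= branch(X1, N, B).
Decompose branch/3: h(empty) =?= X,  X1 =?= Q,  r(c, N) =?= Y.
Bind X := h(empty); substituting into the one remaining equation that mentions X gives: branch(branch(r(m, h(empty)), branch(c, a, Y), a), h(h(empty)), branch(nil, c, empty)) =?= branch(X1, N, B).
Bind X1 := Q; substituting into the one remaining equation that mentions X1 gives: branch(branch(r(m, h(empty)), branch(c, a, Y), a), h(h(empty)), branch(nil, c, empty)) =?= branch(Q, N, B).
Bind Y := r(c, N); substituting into the remaining equation gives: branch(branch(r(m, h(empty)), branch(c, a, r(c, N)), a), h(h(empty)), branch(nil, c, empty)) =?= branch(Q, N, B).
Decompose branch/3: branch(r(m, h(empty)), branch(c, a, r(c, N)), a) =?= Q,  h(h(empty)) =?= N,  branch(nil, c, empty) =?= B.
Bind Q := branch(r(m, h(empty)), branch(c, a, r(c, N)), a); no other remaining equation mentions Q. Substituting into the earlier binding gives X1 := branch(r(m, h(empty)), branch(c, a, r(c, N)), a).
Bind N := h(h(empty)); no other remaining equation mentions N. Substituting into the earlier bindings gives X1 := branch(r(m, h(empty)), branch(c, a, r(c, h(h(empty)))), a), Y := r(c, h(h(empty))), Q := branch(r(m, h(empty)), branch(c, a, r(c, h(h(empty)))), a).
Bind B := branch(nil, c, empty).
MGU = { X := h(empty), X1 := branch(r(m, h(empty)), branch(c, a, r(c, h(h(empty)))), a), Y := r(c, h(h(empty))), Q := branch(r(m, h(empty)), branch(c, a, r(c, h(h(empty)))), a), N := h(h(empty)), B := branch(nil, c, empty) }, so X := h(empty).

h(empty)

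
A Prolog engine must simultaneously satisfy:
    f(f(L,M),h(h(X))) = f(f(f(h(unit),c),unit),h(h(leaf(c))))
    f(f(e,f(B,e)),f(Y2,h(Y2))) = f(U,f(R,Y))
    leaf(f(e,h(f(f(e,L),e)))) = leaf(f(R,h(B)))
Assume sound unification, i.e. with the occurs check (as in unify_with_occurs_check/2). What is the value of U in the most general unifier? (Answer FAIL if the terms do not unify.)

f(e,f(f(f(e,f(h(unit),c)),e),e))

Decompose f/2: f(L,M) = f(f(h(unit),c),unit),  h(h(X)) = h(h(leaf(c))).
Decompose f/2: L = f(h(unit),c),  M = unit.
Bind L := f(h(unit),c); substituting into the one remaining equation that mentions L gives: leaf(f(e,h(f(f(e,f(h(unit),c)),e)))) = leaf(f(R,h(B))).
Bind M := unit; no other remaining equation mentions M.
Decompose h/1: h(X) = h(leaf(c)).
Decompose h/1: X = leaf(c).
Bind X := leaf(c); no other remaining equation mentions X.
Decompose f/2: f(e,f(B,e)) = U,  f(Y2,h(Y2)) = f(R,Y).
Bind U := f(e,f(B,e)); no other remaining equation mentions U.
Decompose f/2: Y2 = R,  h(Y2) = Y.
Bind Y2 := R; substituting into the one remaining equation that mentions Y2 gives: h(R) = Y.
Bind Y := h(R); no other remaining equation mentions Y.
Decompose leaf/1: f(e,h(f(f(e,f(h(unit),c)),e))) = f(R,h(B)).
Decompose f/2: e = R,  h(f(f(e,f(h(unit),c)),e)) = h(B).
Bind R := e; no other remaining equation mentions R. Substituting into the earlier bindings gives Y2 := e, Y := h(e).
Decompose h/1: f(f(e,f(h(unit),c)),e) = B.
Bind B := f(f(e,f(h(unit),c)),e). Substituting into the earlier binding gives U := f(e,f(f(f(e,f(h(unit),c)),e),e)).
MGU = { L -> f(h(unit),c), M -> unit, X -> leaf(c), U -> f(e,f(f(f(e,f(h(unit),c)),e),e)), Y2 -> e, Y -> h(e), R -> e, B -> f(f(e,f(h(unit),c)),e) }, so U -> f(e,f(f(f(e,f(h(unit),c)),e),e)).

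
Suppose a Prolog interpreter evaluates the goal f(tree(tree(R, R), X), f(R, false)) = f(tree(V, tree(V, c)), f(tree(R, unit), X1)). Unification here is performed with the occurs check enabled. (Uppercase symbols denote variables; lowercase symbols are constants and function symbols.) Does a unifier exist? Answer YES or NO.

NO

Decompose f/2: tree(tree(R, R), X) = tree(V, tree(V, c)),  f(R, false) = f(tree(R, unit), X1).
Decompose tree/2: tree(R, R) = V,  X = tree(V, c).
Bind V := tree(R, R); substituting into the one remaining equation that mentions V gives: X = tree(tree(R, R), c).
Bind X := tree(tree(R, R), c); no other remaining equation mentions X.
Decompose f/2: R = tree(R, unit),  false = X1.
Occurs check fails: R occurs in tree(R, unit); the equation R = tree(R, unit) has no finite solution.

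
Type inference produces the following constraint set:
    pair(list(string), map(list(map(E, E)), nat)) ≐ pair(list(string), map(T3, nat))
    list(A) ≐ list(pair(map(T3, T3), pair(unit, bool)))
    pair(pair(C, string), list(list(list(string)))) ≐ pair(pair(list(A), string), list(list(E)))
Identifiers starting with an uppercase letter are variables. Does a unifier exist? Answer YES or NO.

Decompose pair/2: list(string) ≐ list(string),  map(list(map(E, E)), nat) ≐ map(T3, nat).
Delete trivial equation list(string) ≐ list(string).
Decompose map/2: list(map(E, E)) ≐ T3,  nat ≐ nat.
Bind T3 := list(map(E, E)); substituting into the one remaining equation that mentions T3 gives: list(A) ≐ list(pair(map(list(map(E, E)), list(map(E, E))), pair(unit, bool))).
Delete trivial equation nat ≐ nat.
Decompose list/1: A ≐ pair(map(list(map(E, E)), list(map(E, E))), pair(unit, bool)).
Bind A := pair(map(list(map(E, E)), list(map(E, E))), pair(unit, bool)); substituting into the remaining equation gives: pair(pair(C, string), list(list(list(string)))) ≐ pair(pair(list(pair(map(list(map(E, E)), list(map(E, E))), pair(unit, bool))), string), list(list(E))).
Decompose pair/2: pair(C, string) ≐ pair(list(pair(map(list(map(E, E)), list(map(E, E))), pair(unit, bool))), string),  list(list(list(string))) ≐ list(list(E)).
Decompose pair/2: C ≐ list(pair(map(list(map(E, E)), list(map(E, E))), pair(unit, bool))),  string ≐ string.
Bind C := list(pair(map(list(map(E, E)), list(map(E, E))), pair(unit, bool))); no other remaining equation mentions C.
Delete trivial equation string ≐ string.
Decompose list/1: list(list(string)) ≐ list(E).
Decompose list/1: list(string) ≐ E.
Bind E := list(string). Substituting into the earlier bindings gives T3 := list(map(list(string), list(string))), A := pair(map(list(map(list(string), list(string))), list(map(list(string), list(string)))), pair(unit, bool)), C := list(pair(map(list(map(list(string), list(string))), list(map(list(string), list(string)))), pair(unit, bool))).
No equations remain and no clash or occurs-check failure arose, so a unifier exists.

YES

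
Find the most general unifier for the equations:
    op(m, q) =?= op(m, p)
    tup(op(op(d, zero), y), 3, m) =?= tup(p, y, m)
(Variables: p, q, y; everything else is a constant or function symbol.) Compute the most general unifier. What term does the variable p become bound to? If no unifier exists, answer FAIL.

Decompose op/2: m =?= m,  q =?= p.
Delete trivial equation m =?= m.
Bind q := p; no other remaining equation mentions q.
Decompose tup/3: op(op(d, zero), y) =?= p,  3 =?= y,  m =?= m.
Bind p := op(op(d, zero), y); no other remaining equation mentions p. Substituting into the earlier binding gives q := op(op(d, zero), y).
Bind y := 3; no other remaining equation mentions y. Substituting into the earlier bindings gives q := op(op(d, zero), 3), p := op(op(d, zero), 3).
Delete trivial equation m =?= m.
MGU = { q -> op(op(d, zero), 3), p -> op(op(d, zero), 3), y -> 3 }, so p -> op(op(d, zero), 3).

op(op(d, zero), 3)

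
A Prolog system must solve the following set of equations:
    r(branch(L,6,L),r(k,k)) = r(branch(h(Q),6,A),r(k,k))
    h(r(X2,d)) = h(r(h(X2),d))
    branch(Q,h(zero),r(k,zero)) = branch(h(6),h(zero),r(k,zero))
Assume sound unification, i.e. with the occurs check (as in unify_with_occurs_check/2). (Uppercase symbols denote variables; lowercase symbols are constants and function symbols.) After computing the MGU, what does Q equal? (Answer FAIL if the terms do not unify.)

Decompose r/2: branch(L,6,L) = branch(h(Q),6,A),  r(k,k) = r(k,k).
Decompose branch/3: L = h(Q),  6 = 6,  L = A.
Bind L := h(Q); substituting into the one remaining equation that mentions L gives: h(Q) = A.
Delete trivial equation 6 = 6.
Bind A := h(Q); no other remaining equation mentions A.
Delete trivial equation r(k,k) = r(k,k).
Decompose h/1: r(X2,d) = r(h(X2),d).
Decompose r/2: X2 = h(X2),  d = d.
Occurs check fails: X2 occurs in h(X2); the equation X2 = h(X2) has no finite solution.

FAIL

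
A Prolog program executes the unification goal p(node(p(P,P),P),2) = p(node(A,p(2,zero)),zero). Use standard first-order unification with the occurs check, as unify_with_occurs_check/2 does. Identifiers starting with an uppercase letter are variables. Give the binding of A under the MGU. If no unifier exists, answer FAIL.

FAIL

Decompose p/2: node(p(P,P),P) = node(A,p(2,zero)),  2 = zero.
Decompose node/2: p(P,P) = A,  P = p(2,zero).
Bind A := p(P,P); no other remaining equation mentions A.
Bind P := p(2,zero); no other remaining equation mentions P. Substituting into the earlier binding gives A := p(p(2,zero),p(2,zero)).
Clash: constants 2 and zero differ; no unifier exists.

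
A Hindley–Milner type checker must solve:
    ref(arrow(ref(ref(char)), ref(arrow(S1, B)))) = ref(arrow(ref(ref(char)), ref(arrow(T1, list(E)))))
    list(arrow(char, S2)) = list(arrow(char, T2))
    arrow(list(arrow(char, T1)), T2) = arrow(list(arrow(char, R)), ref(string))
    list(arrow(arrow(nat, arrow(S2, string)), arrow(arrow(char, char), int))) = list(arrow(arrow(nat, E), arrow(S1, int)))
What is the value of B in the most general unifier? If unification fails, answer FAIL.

list(arrow(ref(string), string))

Decompose ref/1: arrow(ref(ref(char)), ref(arrow(S1, B))) = arrow(ref(ref(char)), ref(arrow(T1, list(E)))).
Decompose arrow/2: ref(ref(char)) = ref(ref(char)),  ref(arrow(S1, B)) = ref(arrow(T1, list(E))).
Delete trivial equation ref(ref(char)) = ref(ref(char)).
Decompose ref/1: arrow(S1, B) = arrow(T1, list(E)).
Decompose arrow/2: S1 = T1,  B = list(E).
Bind S1 := T1; substituting into the one remaining equation that mentions S1 gives: list(arrow(arrow(nat, arrow(S2, string)), arrow(arrow(char, char), int))) = list(arrow(arrow(nat, E), arrow(T1, int))).
Bind B := list(E); no other remaining equation mentions B.
Decompose list/1: arrow(char, S2) = arrow(char, T2).
Decompose arrow/2: char = char,  S2 = T2.
Delete trivial equation char = char.
Bind S2 := T2; substituting into the one remaining equation that mentions S2 gives: list(arrow(arrow(nat, arrow(T2, string)), arrow(arrow(char, char), int))) = list(arrow(arrow(nat, E), arrow(T1, int))).
Decompose arrow/2: list(arrow(char, T1)) = list(arrow(char, R)),  T2 = ref(string).
Decompose list/1: arrow(char, T1) = arrow(char, R).
Decompose arrow/2: char = char,  T1 = R.
Delete trivial equation char = char.
Bind T1 := R; substituting into the one remaining equation that mentions T1 gives: list(arrow(arrow(nat, arrow(T2, string)), arrow(arrow(char, char), int))) = list(arrow(arrow(nat, E), arrow(R, int))). Substituting into the earlier binding gives S1 := R.
Bind T2 := ref(string); substituting into the remaining equation gives: list(arrow(arrow(nat, arrow(ref(string), string)), arrow(arrow(char, char), int))) = list(arrow(arrow(nat, E), arrow(R, int))). Substituting into the earlier binding gives S2 := ref(string).
Decompose list/1: arrow(arrow(nat, arrow(ref(string), string)), arrow(arrow(char, char), int)) = arrow(arrow(nat, E), arrow(R, int)).
Decompose arrow/2: arrow(nat, arrow(ref(string), string)) = arrow(nat, E),  arrow(arrow(char, char), int) = arrow(R, int).
Decompose arrow/2: nat = nat,  arrow(ref(string), string) = E.
Delete trivial equation nat = nat.
Bind E := arrow(ref(string), string); no other remaining equation mentions E. Substituting into the earlier binding gives B := list(arrow(ref(string), string)).
Decompose arrow/2: arrow(char, char) = R,  int = int.
Bind R := arrow(char, char); no other remaining equation mentions R. Substituting into the earlier bindings gives S1 := arrow(char, char), T1 := arrow(char, char).
Delete trivial equation int = int.
MGU = { S1 ↦ arrow(char, char), B ↦ list(arrow(ref(string), string)), S2 ↦ ref(string), T1 ↦ arrow(char, char), T2 ↦ ref(string), E ↦ arrow(ref(string), string), R ↦ arrow(char, char) }, so B ↦ list(arrow(ref(string), string)).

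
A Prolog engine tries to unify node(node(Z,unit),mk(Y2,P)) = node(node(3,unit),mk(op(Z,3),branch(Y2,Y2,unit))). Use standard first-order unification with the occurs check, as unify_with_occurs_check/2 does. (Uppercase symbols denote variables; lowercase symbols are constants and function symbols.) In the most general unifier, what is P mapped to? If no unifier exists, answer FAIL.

Decompose node/2: node(Z,unit) = node(3,unit),  mk(Y2,P) = mk(op(Z,3),branch(Y2,Y2,unit)).
Decompose node/2: Z = 3,  unit = unit.
Bind Z := 3; substituting into the one remaining equation that mentions Z gives: mk(Y2,P) = mk(op(3,3),branch(Y2,Y2,unit)).
Delete trivial equation unit = unit.
Decompose mk/2: Y2 = op(3,3),  P = branch(Y2,Y2,unit).
Bind Y2 := op(3,3); substituting into the remaining equation gives: P = branch(op(3,3),op(3,3),unit).
Bind P := branch(op(3,3),op(3,3),unit).
MGU = { Z = 3, Y2 = op(3,3), P = branch(op(3,3),op(3,3),unit) }, so P = branch(op(3,3),op(3,3),unit).

branch(op(3,3),op(3,3),unit)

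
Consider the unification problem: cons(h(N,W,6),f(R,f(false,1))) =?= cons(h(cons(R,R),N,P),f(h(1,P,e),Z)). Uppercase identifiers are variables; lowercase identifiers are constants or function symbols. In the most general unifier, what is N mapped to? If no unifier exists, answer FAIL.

cons(h(1,6,e),h(1,6,e))

Decompose cons/2: h(N,W,6) =?= h(cons(R,R),N,P),  f(R,f(false,1)) =?= f(h(1,P,e),Z).
Decompose h/3: N =?= cons(R,R),  W =?= N,  6 =?= P.
Bind N := cons(R,R); substituting into the one remaining equation that mentions N gives: W =?= cons(R,R).
Bind W := cons(R,R); no other remaining equation mentions W.
Bind P := 6; substituting into the remaining equation gives: f(R,f(false,1)) =?= f(h(1,6,e),Z).
Decompose f/2: R =?= h(1,6,e),  f(false,1) =?= Z.
Bind R := h(1,6,e); no other remaining equation mentions R. Substituting into the earlier bindings gives N := cons(h(1,6,e),h(1,6,e)), W := cons(h(1,6,e),h(1,6,e)).
Bind Z := f(false,1).
MGU = { N -> cons(h(1,6,e),h(1,6,e)), W -> cons(h(1,6,e),h(1,6,e)), P -> 6, R -> h(1,6,e), Z -> f(false,1) }, so N -> cons(h(1,6,e),h(1,6,e)).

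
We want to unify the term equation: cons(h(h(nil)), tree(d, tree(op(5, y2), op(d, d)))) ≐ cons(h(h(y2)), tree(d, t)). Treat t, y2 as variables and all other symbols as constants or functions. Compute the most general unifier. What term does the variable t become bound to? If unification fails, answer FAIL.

Decompose cons/2: h(h(nil)) ≐ h(h(y2)),  tree(d, tree(op(5, y2), op(d, d))) ≐ tree(d, t).
Decompose h/1: h(nil) ≐ h(y2).
Decompose h/1: nil ≐ y2.
Bind y2 := nil; substituting into the remaining equation gives: tree(d, tree(op(5, nil), op(d, d))) ≐ tree(d, t).
Decompose tree/2: d ≐ d,  tree(op(5, nil), op(d, d)) ≐ t.
Delete trivial equation d ≐ d.
Bind t := tree(op(5, nil), op(d, d)).
MGU = { y2 := nil, t := tree(op(5, nil), op(d, d)) }, so t := tree(op(5, nil), op(d, d)).

tree(op(5, nil), op(d, d))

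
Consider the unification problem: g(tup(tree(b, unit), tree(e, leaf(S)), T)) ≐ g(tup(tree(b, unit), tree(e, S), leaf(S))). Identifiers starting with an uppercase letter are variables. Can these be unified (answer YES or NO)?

Decompose g/1: tup(tree(b, unit), tree(e, leaf(S)), T) ≐ tup(tree(b, unit), tree(e, S), leaf(S)).
Decompose tup/3: tree(b, unit) ≐ tree(b, unit),  tree(e, leaf(S)) ≐ tree(e, S),  T ≐ leaf(S).
Delete trivial equation tree(b, unit) ≐ tree(b, unit).
Decompose tree/2: e ≐ e,  leaf(S) ≐ S.
Delete trivial equation e ≐ e.
Occurs check fails: S occurs in leaf(S); the equation S ≐ leaf(S) has no finite solution.

NO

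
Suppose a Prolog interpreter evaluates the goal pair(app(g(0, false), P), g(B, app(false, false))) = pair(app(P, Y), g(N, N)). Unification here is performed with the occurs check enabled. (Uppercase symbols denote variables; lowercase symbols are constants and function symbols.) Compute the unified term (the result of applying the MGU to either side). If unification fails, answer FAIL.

pair(app(g(0, false), g(0, false)), g(app(false, false), app(false, false)))

Decompose pair/2: app(g(0, false), P) = app(P, Y),  g(B, app(false, false)) = g(N, N).
Decompose app/2: g(0, false) = P,  P = Y.
Bind P := g(0, false); substituting into the one remaining equation that mentions P gives: g(0, false) = Y.
Bind Y := g(0, false); no other remaining equation mentions Y.
Decompose g/2: B = N,  app(false, false) = N.
Bind B := N; no other remaining equation mentions B.
Bind N := app(false, false). Substituting into the earlier binding gives B := app(false, false).
Applying the MGU to either side gives pair(app(g(0, false), g(0, false)), g(app(false, false), app(false, false))).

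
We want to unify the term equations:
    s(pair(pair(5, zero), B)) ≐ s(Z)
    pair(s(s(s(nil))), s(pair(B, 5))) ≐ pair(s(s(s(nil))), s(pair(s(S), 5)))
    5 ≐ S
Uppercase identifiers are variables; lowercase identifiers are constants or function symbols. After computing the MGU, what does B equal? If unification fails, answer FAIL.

s(5)

Decompose s/1: pair(pair(5, zero), B) ≐ Z.
Bind Z := pair(pair(5, zero), B); no other remaining equation mentions Z.
Decompose pair/2: s(s(s(nil))) ≐ s(s(s(nil))),  s(pair(B, 5)) ≐ s(pair(s(S), 5)).
Delete trivial equation s(s(s(nil))) ≐ s(s(s(nil))).
Decompose s/1: pair(B, 5) ≐ pair(s(S), 5).
Decompose pair/2: B ≐ s(S),  5 ≐ 5.
Bind B := s(S); no other remaining equation mentions B. Substituting into the earlier binding gives Z := pair(pair(5, zero), s(S)).
Delete trivial equation 5 ≐ 5.
Bind S := 5. Substituting into the earlier bindings gives Z := pair(pair(5, zero), s(5)), B := s(5).
MGU = { Z -> pair(pair(5, zero), s(5)), B -> s(5), S -> 5 }, so B -> s(5).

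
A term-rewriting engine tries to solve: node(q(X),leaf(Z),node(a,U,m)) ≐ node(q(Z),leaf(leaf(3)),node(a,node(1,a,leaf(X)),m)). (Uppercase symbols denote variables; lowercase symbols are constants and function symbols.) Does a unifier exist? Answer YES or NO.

Decompose node/3: q(X) ≐ q(Z),  leaf(Z) ≐ leaf(leaf(3)),  node(a,U,m) ≐ node(a,node(1,a,leaf(X)),m).
Decompose q/1: X ≐ Z.
Bind X := Z; substituting into the one remaining equation that mentions X gives: node(a,U,m) ≐ node(a,node(1,a,leaf(Z)),m).
Decompose leaf/1: Z ≐ leaf(3).
Bind Z := leaf(3); substituting into the remaining equation gives: node(a,U,m) ≐ node(a,node(1,a,leaf(leaf(3))),m). Substituting into the earlier binding gives X := leaf(3).
Decompose node/3: a ≐ a,  U ≐ node(1,a,leaf(leaf(3))),  m ≐ m.
Delete trivial equation a ≐ a.
Bind U := node(1,a,leaf(leaf(3))); no other remaining equation mentions U.
Delete trivial equation m ≐ m.
No equations remain and no clash or occurs-check failure arose, so a unifier exists.

YES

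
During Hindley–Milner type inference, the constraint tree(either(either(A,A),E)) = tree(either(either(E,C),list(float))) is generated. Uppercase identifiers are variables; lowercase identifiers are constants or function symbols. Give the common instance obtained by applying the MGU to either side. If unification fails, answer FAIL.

Decompose tree/1: either(either(A,A),E) = either(either(E,C),list(float)).
Decompose either/2: either(A,A) = either(E,C),  E = list(float).
Decompose either/2: A = E,  A = C.
Bind A := E; substituting into the one remaining equation that mentions A gives: E = C.
Bind E := C; substituting into the remaining equation gives: C = list(float). Substituting into the earlier binding gives A := C.
Bind C := list(float). Substituting into the earlier bindings gives A := list(float), E := list(float).
Applying the MGU to either side gives tree(either(either(list(float),list(float)),list(float))).

tree(either(either(list(float),list(float)),list(float)))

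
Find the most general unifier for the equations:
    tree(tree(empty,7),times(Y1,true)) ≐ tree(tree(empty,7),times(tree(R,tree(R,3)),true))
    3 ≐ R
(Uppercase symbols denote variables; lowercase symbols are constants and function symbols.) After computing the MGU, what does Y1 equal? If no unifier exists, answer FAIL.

Decompose tree/2: tree(empty,7) ≐ tree(empty,7),  times(Y1,true) ≐ times(tree(R,tree(R,3)),true).
Delete trivial equation tree(empty,7) ≐ tree(empty,7).
Decompose times/2: Y1 ≐ tree(R,tree(R,3)),  true ≐ true.
Bind Y1 := tree(R,tree(R,3)); no other remaining equation mentions Y1.
Delete trivial equation true ≐ true.
Bind R := 3. Substituting into the earlier binding gives Y1 := tree(3,tree(3,3)).
MGU = { Y1 ↦ tree(3,tree(3,3)), R ↦ 3 }, so Y1 ↦ tree(3,tree(3,3)).

tree(3,tree(3,3))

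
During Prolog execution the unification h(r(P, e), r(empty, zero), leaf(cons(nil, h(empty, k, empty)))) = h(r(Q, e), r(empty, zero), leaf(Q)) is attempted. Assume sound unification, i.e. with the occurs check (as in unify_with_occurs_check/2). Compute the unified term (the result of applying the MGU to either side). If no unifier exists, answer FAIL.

h(r(cons(nil, h(empty, k, empty)), e), r(empty, zero), leaf(cons(nil, h(empty, k, empty))))

Decompose h/3: r(P, e) = r(Q, e),  r(empty, zero) = r(empty, zero),  leaf(cons(nil, h(empty, k, empty))) = leaf(Q).
Decompose r/2: P = Q,  e = e.
Bind P := Q; no other remaining equation mentions P.
Delete trivial equation e = e.
Delete trivial equation r(empty, zero) = r(empty, zero).
Decompose leaf/1: cons(nil, h(empty, k, empty)) = Q.
Bind Q := cons(nil, h(empty, k, empty)). Substituting into the earlier binding gives P := cons(nil, h(empty, k, empty)).
Applying the MGU to either side gives h(r(cons(nil, h(empty, k, empty)), e), r(empty, zero), leaf(cons(nil, h(empty, k, empty)))).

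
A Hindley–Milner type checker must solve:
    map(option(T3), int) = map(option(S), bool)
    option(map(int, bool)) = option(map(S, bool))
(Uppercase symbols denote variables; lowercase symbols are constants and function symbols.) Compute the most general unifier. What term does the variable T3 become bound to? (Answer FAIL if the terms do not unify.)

FAIL

Decompose map/2: option(T3) = option(S),  int = bool.
Decompose option/1: T3 = S.
Bind T3 := S; no other remaining equation mentions T3.
Clash: constants int and bool differ; no unifier exists.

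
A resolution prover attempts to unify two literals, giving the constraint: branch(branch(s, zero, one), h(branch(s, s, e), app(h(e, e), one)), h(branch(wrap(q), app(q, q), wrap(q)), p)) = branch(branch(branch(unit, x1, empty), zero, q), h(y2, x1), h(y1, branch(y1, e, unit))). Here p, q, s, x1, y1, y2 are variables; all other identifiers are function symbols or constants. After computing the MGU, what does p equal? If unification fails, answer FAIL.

Decompose branch/3: branch(s, zero, one) = branch(branch(unit, x1, empty), zero, q),  h(branch(s, s, e), app(h(e, e), one)) = h(y2, x1),  h(branch(wrap(q), app(q, q), wrap(q)), p) = h(y1, branch(y1, e, unit)).
Decompose branch/3: s = branch(unit, x1, empty),  zero = zero,  one = q.
Bind s := branch(unit, x1, empty); substituting into the one remaining equation that mentions s gives: h(branch(branch(unit, x1, empty), branch(unit, x1, empty), e), app(h(e, e), one)) = h(y2, x1).
Delete trivial equation zero = zero.
Bind q := one; substituting into the one remaining equation that mentions q gives: h(branch(wrap(one), app(one, one), wrap(one)), p) = h(y1, branch(y1, e, unit)).
Decompose h/2: branch(branch(unit, x1, empty), branch(unit, x1, empty), e) = y2,  app(h(e, e), one) = x1.
Bind y2 := branch(branch(unit, x1, empty), branch(unit, x1, empty), e); no other remaining equation mentions y2.
Bind x1 := app(h(e, e), one); no other remaining equation mentions x1. Substituting into the earlier bindings gives s := branch(unit, app(h(e, e), one), empty), y2 := branch(branch(unit, app(h(e, e), one), empty), branch(unit, app(h(e, e), one), empty), e).
Decompose h/2: branch(wrap(one), app(one, one), wrap(one)) = y1,  p = branch(y1, e, unit).
Bind y1 := branch(wrap(one), app(one, one), wrap(one)); substituting into the remaining equation gives: p = branch(branch(wrap(one), app(one, one), wrap(one)), e, unit).
Bind p := branch(branch(wrap(one), app(one, one), wrap(one)), e, unit).
MGU = { s := branch(unit, app(h(e, e), one), empty), q := one, y2 := branch(branch(unit, app(h(e, e), one), empty), branch(unit, app(h(e, e), one), empty), e), x1 := app(h(e, e), one), y1 := branch(wrap(one), app(one, one), wrap(one)), p := branch(branch(wrap(one), app(one, one), wrap(one)), e, unit) }, so p := branch(branch(wrap(one), app(one, one), wrap(one)), e, unit).

branch(branch(wrap(one), app(one, one), wrap(one)), e, unit)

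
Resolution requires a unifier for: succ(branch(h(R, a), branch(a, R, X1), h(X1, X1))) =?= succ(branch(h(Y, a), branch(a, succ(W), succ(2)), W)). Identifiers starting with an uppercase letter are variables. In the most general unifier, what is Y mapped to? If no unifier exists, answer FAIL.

succ(h(succ(2), succ(2)))

Decompose succ/1: branch(h(R, a), branch(a, R, X1), h(X1, X1)) =?= branch(h(Y, a), branch(a, succ(W), succ(2)), W).
Decompose branch/3: h(R, a) =?= h(Y, a),  branch(a, R, X1) =?= branch(a, succ(W), succ(2)),  h(X1, X1) =?= W.
Decompose h/2: R =?= Y,  a =?= a.
Bind R := Y; substituting into the one remaining equation that mentions R gives: branch(a, Y, X1) =?= branch(a, succ(W), succ(2)).
Delete trivial equation a =?= a.
Decompose branch/3: a =?= a,  Y =?= succ(W),  X1 =?= succ(2).
Delete trivial equation a =?= a.
Bind Y := succ(W); no other remaining equation mentions Y. Substituting into the earlier binding gives R := succ(W).
Bind X1 := succ(2); substituting into the remaining equation gives: h(succ(2), succ(2)) =?= W.
Bind W := h(succ(2), succ(2)). Substituting into the earlier bindings gives R := succ(h(succ(2), succ(2))), Y := succ(h(succ(2), succ(2))).
MGU = { R ↦ succ(h(succ(2), succ(2))), Y ↦ succ(h(succ(2), succ(2))), X1 ↦ succ(2), W ↦ h(succ(2), succ(2)) }, so Y ↦ succ(h(succ(2), succ(2))).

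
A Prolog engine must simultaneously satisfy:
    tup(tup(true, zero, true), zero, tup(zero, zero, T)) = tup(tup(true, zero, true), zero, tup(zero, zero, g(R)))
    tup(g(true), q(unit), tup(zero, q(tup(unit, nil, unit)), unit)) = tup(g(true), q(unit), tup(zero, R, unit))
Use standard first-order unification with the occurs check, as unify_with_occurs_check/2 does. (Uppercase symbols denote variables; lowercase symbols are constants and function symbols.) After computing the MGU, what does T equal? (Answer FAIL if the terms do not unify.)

g(q(tup(unit, nil, unit)))

Decompose tup/3: tup(true, zero, true) = tup(true, zero, true),  zero = zero,  tup(zero, zero, T) = tup(zero, zero, g(R)).
Delete trivial equation tup(true, zero, true) = tup(true, zero, true).
Delete trivial equation zero = zero.
Decompose tup/3: zero = zero,  zero = zero,  T = g(R).
Delete trivial equation zero = zero.
Delete trivial equation zero = zero.
Bind T := g(R); no other remaining equation mentions T.
Decompose tup/3: g(true) = g(true),  q(unit) = q(unit),  tup(zero, q(tup(unit, nil, unit)), unit) = tup(zero, R, unit).
Delete trivial equation g(true) = g(true).
Delete trivial equation q(unit) = q(unit).
Decompose tup/3: zero = zero,  q(tup(unit, nil, unit)) = R,  unit = unit.
Delete trivial equation zero = zero.
Bind R := q(tup(unit, nil, unit)); no other remaining equation mentions R. Substituting into the earlier binding gives T := g(q(tup(unit, nil, unit))).
Delete trivial equation unit = unit.
MGU = { T -> g(q(tup(unit, nil, unit))), R -> q(tup(unit, nil, unit)) }, so T -> g(q(tup(unit, nil, unit))).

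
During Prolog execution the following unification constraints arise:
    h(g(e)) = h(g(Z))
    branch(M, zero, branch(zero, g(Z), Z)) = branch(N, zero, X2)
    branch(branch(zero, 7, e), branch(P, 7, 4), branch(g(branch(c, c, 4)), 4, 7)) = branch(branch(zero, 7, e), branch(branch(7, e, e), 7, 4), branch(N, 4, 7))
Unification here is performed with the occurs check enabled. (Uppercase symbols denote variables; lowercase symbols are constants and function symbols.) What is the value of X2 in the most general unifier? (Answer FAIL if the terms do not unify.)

Decompose h/1: g(e) = g(Z).
Decompose g/1: e = Z.
Bind Z := e; substituting into the one remaining equation that mentions Z gives: branch(M, zero, branch(zero, g(e), e)) = branch(N, zero, X2).
Decompose branch/3: M = N,  zero = zero,  branch(zero, g(e), e) = X2.
Bind M := N; no other remaining equation mentions M.
Delete trivial equation zero = zero.
Bind X2 := branch(zero, g(e), e); no other remaining equation mentions X2.
Decompose branch/3: branch(zero, 7, e) = branch(zero, 7, e),  branch(P, 7, 4) = branch(branch(7, e, e), 7, 4),  branch(g(branch(c, c, 4)), 4, 7) = branch(N, 4, 7).
Delete trivial equation branch(zero, 7, e) = branch(zero, 7, e).
Decompose branch/3: P = branch(7, e, e),  7 = 7,  4 = 4.
Bind P := branch(7, e, e); no other remaining equation mentions P.
Delete trivial equation 7 = 7.
Delete trivial equation 4 = 4.
Decompose branch/3: g(branch(c, c, 4)) = N,  4 = 4,  7 = 7.
Bind N := g(branch(c, c, 4)); no other remaining equation mentions N. Substituting into the earlier binding gives M := g(branch(c, c, 4)).
Delete trivial equation 4 = 4.
Delete trivial equation 7 = 7.
MGU = { Z = e, M = g(branch(c, c, 4)), X2 = branch(zero, g(e), e), P = branch(7, e, e), N = g(branch(c, c, 4)) }, so X2 = branch(zero, g(e), e).

branch(zero, g(e), e)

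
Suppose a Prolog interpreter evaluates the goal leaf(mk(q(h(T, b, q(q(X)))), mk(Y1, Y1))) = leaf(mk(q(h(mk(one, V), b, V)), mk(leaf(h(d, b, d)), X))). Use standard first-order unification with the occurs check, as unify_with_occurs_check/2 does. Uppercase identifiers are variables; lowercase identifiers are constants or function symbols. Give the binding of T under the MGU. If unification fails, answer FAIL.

Decompose leaf/1: mk(q(h(T, b, q(q(X)))), mk(Y1, Y1)) = mk(q(h(mk(one, V), b, V)), mk(leaf(h(d, b, d)), X)).
Decompose mk/2: q(h(T, b, q(q(X)))) = q(h(mk(one, V), b, V)),  mk(Y1, Y1) = mk(leaf(h(d, b, d)), X).
Decompose q/1: h(T, b, q(q(X))) = h(mk(one, V), b, V).
Decompose h/3: T = mk(one, V),  b = b,  q(q(X)) = V.
Bind T := mk(one, V); no other remaining equation mentions T.
Delete trivial equation b = b.
Bind V := q(q(X)); no other remaining equation mentions V. Substituting into the earlier binding gives T := mk(one, q(q(X))).
Decompose mk/2: Y1 = leaf(h(d, b, d)),  Y1 = X.
Bind Y1 := leaf(h(d, b, d)); substituting into the remaining equation gives: leaf(h(d, b, d)) = X.
Bind X := leaf(h(d, b, d)). Substituting into the earlier bindings gives T := mk(one, q(q(leaf(h(d, b, d))))), V := q(q(leaf(h(d, b, d)))).
MGU = { T = mk(one, q(q(leaf(h(d, b, d))))), V = q(q(leaf(h(d, b, d)))), Y1 = leaf(h(d, b, d)), X = leaf(h(d, b, d)) }, so T = mk(one, q(q(leaf(h(d, b, d))))).

mk(one, q(q(leaf(h(d, b, d)))))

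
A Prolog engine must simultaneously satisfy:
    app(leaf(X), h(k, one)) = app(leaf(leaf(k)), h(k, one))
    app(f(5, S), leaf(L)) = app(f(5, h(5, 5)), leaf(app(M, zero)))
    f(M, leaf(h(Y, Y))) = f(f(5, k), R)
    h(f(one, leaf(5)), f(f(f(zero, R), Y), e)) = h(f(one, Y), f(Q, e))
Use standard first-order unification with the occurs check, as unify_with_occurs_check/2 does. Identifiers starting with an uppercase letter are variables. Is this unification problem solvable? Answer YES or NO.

Decompose app/2: leaf(X) = leaf(leaf(k)),  h(k, one) = h(k, one).
Decompose leaf/1: X = leaf(k).
Bind X := leaf(k); no other remaining equation mentions X.
Delete trivial equation h(k, one) = h(k, one).
Decompose app/2: f(5, S) = f(5, h(5, 5)),  leaf(L) = leaf(app(M, zero)).
Decompose f/2: 5 = 5,  S = h(5, 5).
Delete trivial equation 5 = 5.
Bind S := h(5, 5); no other remaining equation mentions S.
Decompose leaf/1: L = app(M, zero).
Bind L := app(M, zero); no other remaining equation mentions L.
Decompose f/2: M = f(5, k),  leaf(h(Y, Y)) = R.
Bind M := f(5, k); no other remaining equation mentions M. Substituting into the earlier binding gives L := app(f(5, k), zero).
Bind R := leaf(h(Y, Y)); substituting into the remaining equation gives: h(f(one, leaf(5)), f(f(f(zero, leaf(h(Y, Y))), Y), e)) = h(f(one, Y), f(Q, e)).
Decompose h/2: f(one, leaf(5)) = f(one, Y),  f(f(f(zero, leaf(h(Y, Y))), Y), e) = f(Q, e).
Decompose f/2: one = one,  leaf(5) = Y.
Delete trivial equation one = one.
Bind Y := leaf(5); substituting into the remaining equation gives: f(f(f(zero, leaf(h(leaf(5), leaf(5)))), leaf(5)), e) = f(Q, e). Substituting into the earlier binding gives R := leaf(h(leaf(5), leaf(5))).
Decompose f/2: f(f(zero, leaf(h(leaf(5), leaf(5)))), leaf(5)) = Q,  e = e.
Bind Q := f(f(zero, leaf(h(leaf(5), leaf(5)))), leaf(5)); no other remaining equation mentions Q.
Delete trivial equation e = e.
No equations remain and no clash or occurs-check failure arose, so a unifier exists.

YES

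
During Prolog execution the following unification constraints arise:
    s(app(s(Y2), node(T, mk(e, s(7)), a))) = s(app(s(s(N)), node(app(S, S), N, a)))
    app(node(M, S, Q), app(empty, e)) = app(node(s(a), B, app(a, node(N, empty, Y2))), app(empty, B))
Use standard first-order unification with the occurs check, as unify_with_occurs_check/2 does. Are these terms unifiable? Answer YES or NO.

YES

Decompose s/1: app(s(Y2), node(T, mk(e, s(7)), a)) = app(s(s(N)), node(app(S, S), N, a)).
Decompose app/2: s(Y2) = s(s(N)),  node(T, mk(e, s(7)), a) = node(app(S, S), N, a).
Decompose s/1: Y2 = s(N).
Bind Y2 := s(N); substituting into the one remaining equation that mentions Y2 gives: app(node(M, S, Q), app(empty, e)) = app(node(s(a), B, app(a, node(N, empty, s(N)))), app(empty, B)).
Decompose node/3: T = app(S, S),  mk(e, s(7)) = N,  a = a.
Bind T := app(S, S); no other remaining equation mentions T.
Bind N := mk(e, s(7)); substituting into the one remaining equation that mentions N gives: app(node(M, S, Q), app(empty, e)) = app(node(s(a), B, app(a, node(mk(e, s(7)), empty, s(mk(e, s(7)))))), app(empty, B)). Substituting into the earlier binding gives Y2 := s(mk(e, s(7))).
Delete trivial equation a = a.
Decompose app/2: node(M, S, Q) = node(s(a), B, app(a, node(mk(e, s(7)), empty, s(mk(e, s(7)))))),  app(empty, e) = app(empty, B).
Decompose node/3: M = s(a),  S = B,  Q = app(a, node(mk(e, s(7)), empty, s(mk(e, s(7))))).
Bind M := s(a); no other remaining equation mentions M.
Bind S := B; no other remaining equation mentions S. Substituting into the earlier binding gives T := app(B, B).
Bind Q := app(a, node(mk(e, s(7)), empty, s(mk(e, s(7))))); no other remaining equation mentions Q.
Decompose app/2: empty = empty,  e = B.
Delete trivial equation empty = empty.
Bind B := e. Substituting into the earlier bindings gives T := app(e, e), S := e.
No equations remain and no clash or occurs-check failure arose, so a unifier exists.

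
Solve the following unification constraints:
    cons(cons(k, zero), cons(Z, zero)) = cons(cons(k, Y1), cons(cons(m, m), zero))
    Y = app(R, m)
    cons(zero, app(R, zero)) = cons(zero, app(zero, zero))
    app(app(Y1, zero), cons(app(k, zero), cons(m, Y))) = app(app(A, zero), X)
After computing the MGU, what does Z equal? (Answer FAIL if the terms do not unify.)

Decompose cons/2: cons(k, zero) = cons(k, Y1),  cons(Z, zero) = cons(cons(m, m), zero).
Decompose cons/2: k = k,  zero = Y1.
Delete trivial equation k = k.
Bind Y1 := zero; substituting into the one remaining equation that mentions Y1 gives: app(app(zero, zero), cons(app(k, zero), cons(m, Y))) = app(app(A, zero), X).
Decompose cons/2: Z = cons(m, m),  zero = zero.
Bind Z := cons(m, m); no other remaining equation mentions Z.
Delete trivial equation zero = zero.
Bind Y := app(R, m); substituting into the one remaining equation that mentions Y gives: app(app(zero, zero), cons(app(k, zero), cons(m, app(R, m)))) = app(app(A, zero), X).
Decompose cons/2: zero = zero,  app(R, zero) = app(zero, zero).
Delete trivial equation zero = zero.
Decompose app/2: R = zero,  zero = zero.
Bind R := zero; substituting into the one remaining equation that mentions R gives: app(app(zero, zero), cons(app(k, zero), cons(m, app(zero, m)))) = app(app(A, zero), X). Substituting into the earlier binding gives Y := app(zero, m).
Delete trivial equation zero = zero.
Decompose app/2: app(zero, zero) = app(A, zero),  cons(app(k, zero), cons(m, app(zero, m))) = X.
Decompose app/2: zero = A,  zero = zero.
Bind A := zero; no other remaining equation mentions A.
Delete trivial equation zero = zero.
Bind X := cons(app(k, zero), cons(m, app(zero, m))).
MGU = { Y1 ↦ zero, Z ↦ cons(m, m), Y ↦ app(zero, m), R ↦ zero, A ↦ zero, X ↦ cons(app(k, zero), cons(m, app(zero, m))) }, so Z ↦ cons(m, m).

cons(m, m)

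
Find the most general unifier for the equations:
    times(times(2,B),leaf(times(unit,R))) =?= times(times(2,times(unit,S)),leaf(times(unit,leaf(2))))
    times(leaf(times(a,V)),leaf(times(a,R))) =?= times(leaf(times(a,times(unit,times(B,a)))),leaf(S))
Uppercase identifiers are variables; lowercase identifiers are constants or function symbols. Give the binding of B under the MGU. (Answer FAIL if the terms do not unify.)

Decompose times/2: times(2,B) =?= times(2,times(unit,S)),  leaf(times(unit,R)) =?= leaf(times(unit,leaf(2))).
Decompose times/2: 2 =?= 2,  B =?= times(unit,S).
Delete trivial equation 2 =?= 2.
Bind B := times(unit,S); substituting into the one remaining equation that mentions B gives: times(leaf(times(a,V)),leaf(times(a,R))) =?= times(leaf(times(a,times(unit,times(times(unit,S),a)))),leaf(S)).
Decompose leaf/1: times(unit,R) =?= times(unit,leaf(2)).
Decompose times/2: unit =?= unit,  R =?= leaf(2).
Delete trivial equation unit =?= unit.
Bind R := leaf(2); substituting into the remaining equation gives: times(leaf(times(a,V)),leaf(times(a,leaf(2)))) =?= times(leaf(times(a,times(unit,times(times(unit,S),a)))),leaf(S)).
Decompose times/2: leaf(times(a,V)) =?= leaf(times(a,times(unit,times(times(unit,S),a)))),  leaf(times(a,leaf(2))) =?= leaf(S).
Decompose leaf/1: times(a,V) =?= times(a,times(unit,times(times(unit,S),a))).
Decompose times/2: a =?= a,  V =?= times(unit,times(times(unit,S),a)).
Delete trivial equation a =?= a.
Bind V := times(unit,times(times(unit,S),a)); no other remaining equation mentions V.
Decompose leaf/1: times(a,leaf(2)) =?= S.
Bind S := times(a,leaf(2)). Substituting into the earlier bindings gives B := times(unit,times(a,leaf(2))), V := times(unit,times(times(unit,times(a,leaf(2))),a)).
MGU = { B := times(unit,times(a,leaf(2))), R := leaf(2), V := times(unit,times(times(unit,times(a,leaf(2))),a)), S := times(a,leaf(2)) }, so B := times(unit,times(a,leaf(2))).

times(unit,times(a,leaf(2)))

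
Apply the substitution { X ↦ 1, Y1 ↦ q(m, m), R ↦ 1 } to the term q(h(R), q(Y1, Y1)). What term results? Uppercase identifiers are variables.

q(h(1), q(q(m, m), q(m, m)))

Replace each occurrence of Y1 with q(m, m).
Replace each occurrence of R with 1.
Result: q(h(1), q(q(m, m), q(m, m))).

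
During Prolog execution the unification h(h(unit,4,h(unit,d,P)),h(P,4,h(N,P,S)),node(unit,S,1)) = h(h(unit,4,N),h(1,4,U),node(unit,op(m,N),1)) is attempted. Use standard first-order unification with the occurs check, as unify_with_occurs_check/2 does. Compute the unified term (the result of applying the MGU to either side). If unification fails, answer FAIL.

Decompose h/3: h(unit,4,h(unit,d,P)) = h(unit,4,N),  h(P,4,h(N,P,S)) = h(1,4,U),  node(unit,S,1) = node(unit,op(m,N),1).
Decompose h/3: unit = unit,  4 = 4,  h(unit,d,P) = N.
Delete trivial equation unit = unit.
Delete trivial equation 4 = 4.
Bind N := h(unit,d,P); substituting into the remaining equations gives: h(P,4,h(h(unit,d,P),P,S)) = h(1,4,U),  node(unit,S,1) = node(unit,op(m,h(unit,d,P)),1).
Decompose h/3: P = 1,  4 = 4,  h(h(unit,d,P),P,S) = U.
Bind P := 1; substituting into the 2 remaining equations that mention P gives: h(h(unit,d,1),1,S) = U,  node(unit,S,1) = node(unit,op(m,h(unit,d,1)),1). Substituting into the earlier binding gives N := h(unit,d,1).
Delete trivial equation 4 = 4.
Bind U := h(h(unit,d,1),1,S); no other remaining equation mentions U.
Decompose node/3: unit = unit,  S = op(m,h(unit,d,1)),  1 = 1.
Delete trivial equation unit = unit.
Bind S := op(m,h(unit,d,1)); no other remaining equation mentions S. Substituting into the earlier binding gives U := h(h(unit,d,1),1,op(m,h(unit,d,1))).
Delete trivial equation 1 = 1.
Applying the MGU to either side gives h(h(unit,4,h(unit,d,1)),h(1,4,h(h(unit,d,1),1,op(m,h(unit,d,1)))),node(unit,op(m,h(unit,d,1)),1)).

h(h(unit,4,h(unit,d,1)),h(1,4,h(h(unit,d,1),1,op(m,h(unit,d,1)))),node(unit,op(m,h(unit,d,1)),1))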